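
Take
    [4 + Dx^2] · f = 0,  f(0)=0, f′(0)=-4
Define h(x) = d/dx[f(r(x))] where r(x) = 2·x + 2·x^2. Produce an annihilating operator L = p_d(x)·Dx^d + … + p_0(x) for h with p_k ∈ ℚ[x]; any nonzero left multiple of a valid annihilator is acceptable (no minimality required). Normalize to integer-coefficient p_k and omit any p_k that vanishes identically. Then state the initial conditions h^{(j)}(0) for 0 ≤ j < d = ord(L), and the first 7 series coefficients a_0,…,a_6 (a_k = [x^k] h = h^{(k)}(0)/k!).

L = (28 + 128·x + 384·x^2 + 512·x^3 + 256·x^4) + (-6 - 12·x)·Dx + (1 + 4·x + 4·x^2)·Dx^2  (order 2).
h: a_k = -8, -16, 64, 256, 704/3, -384, -51712/45, …
ICs: h(0) = -8, h′(0) = -16.

f: a_k = 0, -4, 0, 8/3, 0, -8/15, 0, …
Substitute x→r, Dx→(1/r')Dx; clear ⇒ L₀.
h=h₀': d/dx-closure on L₀ ⇒ L.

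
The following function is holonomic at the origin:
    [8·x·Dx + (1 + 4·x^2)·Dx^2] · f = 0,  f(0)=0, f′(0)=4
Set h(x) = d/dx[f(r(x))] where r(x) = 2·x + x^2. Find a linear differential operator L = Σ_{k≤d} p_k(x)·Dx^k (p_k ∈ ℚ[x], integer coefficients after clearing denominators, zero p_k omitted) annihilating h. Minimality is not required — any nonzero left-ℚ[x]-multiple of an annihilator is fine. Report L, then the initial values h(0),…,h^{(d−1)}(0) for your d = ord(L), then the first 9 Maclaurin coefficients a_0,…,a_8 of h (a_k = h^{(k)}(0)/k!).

f: a_k = 0, 4, 0, -16/3, 0, 64/5, 0, -256/7, 0, …
Change of var in L_f (x↦r) gives L₀.
Derive L from L₀ (diff closure).
L = (-1 + 32·x + 64·x^2 + 48·x^3 + 12·x^4) + (1 + x + 16·x^2 + 32·x^3 + 20·x^4 + 4·x^5)·Dx  (order 1).
h: a_k = 8, 8, -128, -256, 1888, 6112, -25600, -126976, 304256, …
ICs: h(0) = 8.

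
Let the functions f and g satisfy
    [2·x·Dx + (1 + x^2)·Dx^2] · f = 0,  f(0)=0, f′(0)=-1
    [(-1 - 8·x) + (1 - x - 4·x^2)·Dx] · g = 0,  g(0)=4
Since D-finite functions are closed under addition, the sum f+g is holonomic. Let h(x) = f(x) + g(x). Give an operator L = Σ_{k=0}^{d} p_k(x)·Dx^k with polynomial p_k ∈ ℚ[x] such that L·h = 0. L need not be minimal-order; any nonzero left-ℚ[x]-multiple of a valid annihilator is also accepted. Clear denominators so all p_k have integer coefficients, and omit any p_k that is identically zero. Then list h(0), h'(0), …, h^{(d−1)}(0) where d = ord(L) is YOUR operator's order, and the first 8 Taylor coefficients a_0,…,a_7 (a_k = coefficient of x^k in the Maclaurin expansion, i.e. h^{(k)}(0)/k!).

f: a_k = 0, -1, 0, 1/3, 0, -1/5, 0, 1/7, …
g: a_k = 4, 4, 20, 36, 116, 260, 724, 1764, …
f+g: L₀ = lclm(L_f,L_g), ord ≤ 2+1.
L = (10 - 40·x - 478·x^2 - 864·x^3 - 2496·x^4 - 384·x^6)·Dx + (-28 - 246·x - 316·x^2 - 1182·x^3 - 752·x^4 - 2048·x^5 - 48·x^6 - 384·x^7)·Dx^2 + (5 + 8·x + 32·x^2 - 104·x^3 - 197·x^4 - 128·x^5 - 288·x^6 - 16·x^7 - 64·x^8)·Dx^3  (order 3).
h: a_k = 4, 3, 20, 109/3, 116, 1299/5, 724, 12349/7, …
ICs: h(0) = 4, h′(0) = 3, h′′(0) = 40.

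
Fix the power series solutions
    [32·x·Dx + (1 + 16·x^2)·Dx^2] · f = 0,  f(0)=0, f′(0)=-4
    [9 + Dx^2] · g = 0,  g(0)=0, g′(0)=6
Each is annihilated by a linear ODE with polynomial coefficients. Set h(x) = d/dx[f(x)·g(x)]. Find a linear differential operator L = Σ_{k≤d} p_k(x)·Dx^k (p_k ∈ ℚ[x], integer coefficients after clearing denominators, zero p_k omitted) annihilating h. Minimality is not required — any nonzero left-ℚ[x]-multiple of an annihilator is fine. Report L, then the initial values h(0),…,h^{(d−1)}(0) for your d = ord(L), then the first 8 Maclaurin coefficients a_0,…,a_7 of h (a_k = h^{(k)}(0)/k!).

f: a_k = 0, -4, 0, 64/3, 0, -1024/5, 0, 16384/7, …
g: a_k = 0, 6, 0, -9, 0, 81/20, 0, -243/280, …
Product ⇒ symmetric product L₀, ord ≤ 4.
h=h₀': d/dx-closure on L₀ ⇒ L.
L = (2922993 + 113986656·x^2 + 3239661312·x^4 + 5952061440·x^6 + 4156489728·x^8 - 7644119040·x^10 + 110075314176·x^12) + (1760832·x + 128480256·x^3 + 1888911360·x^5 + 5308416000·x^7 + 15288238080·x^9 + 48922361856·x^11)·Dx + (341202 + 13887168·x^2 + 389230080·x^4 + 940474368·x^6 + 1603141632·x^8 + 3737124864·x^10 + 24461180928·x^12)·Dx^2 + (195648·x + 14275584·x^3 + 209879040·x^5 + 589824000·x^7 + 1698693120·x^9 + 5435817984·x^11)·Dx^3 + (1825 + 135776·x^2 + 3251968·x^4 + 31014912·x^6 + 126812160·x^8 + 509607936·x^10 + 1358954496·x^12)·Dx^4  (order 4).
h: a_k = 0, -48, 0, 656, 0, -8622, 0, 127812, …
ICs: h(0) = 0, h′(0) = -48, h′′(0) = 0, h′′′(0) = 3936.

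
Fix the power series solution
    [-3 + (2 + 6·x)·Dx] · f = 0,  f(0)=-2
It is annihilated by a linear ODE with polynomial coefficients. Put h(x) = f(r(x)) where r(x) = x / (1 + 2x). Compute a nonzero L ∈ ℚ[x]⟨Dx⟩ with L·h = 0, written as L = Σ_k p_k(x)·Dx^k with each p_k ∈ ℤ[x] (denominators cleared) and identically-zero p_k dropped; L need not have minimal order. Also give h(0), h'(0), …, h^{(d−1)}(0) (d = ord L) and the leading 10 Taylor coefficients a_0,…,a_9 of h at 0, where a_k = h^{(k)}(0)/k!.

L = -3 + (2 + 14·x + 20·x^2)·Dx  (order 1).
h: a_k = -2, -3, 33/4, -195/8, 4965/64, -33909/128, 492501/512, -3761283/1024, 239121645/16384, -1959887265/32768, …
ICs: h(0) = -2.

f: a_k = -2, -3, 9/4, -27/8, 405/64, -1701/128, 15309/512, -72171/1024, 2814669/16384, -14073345/32768, …
Substitute x→r, Dx→(1/r')Dx; clear ⇒ L₀.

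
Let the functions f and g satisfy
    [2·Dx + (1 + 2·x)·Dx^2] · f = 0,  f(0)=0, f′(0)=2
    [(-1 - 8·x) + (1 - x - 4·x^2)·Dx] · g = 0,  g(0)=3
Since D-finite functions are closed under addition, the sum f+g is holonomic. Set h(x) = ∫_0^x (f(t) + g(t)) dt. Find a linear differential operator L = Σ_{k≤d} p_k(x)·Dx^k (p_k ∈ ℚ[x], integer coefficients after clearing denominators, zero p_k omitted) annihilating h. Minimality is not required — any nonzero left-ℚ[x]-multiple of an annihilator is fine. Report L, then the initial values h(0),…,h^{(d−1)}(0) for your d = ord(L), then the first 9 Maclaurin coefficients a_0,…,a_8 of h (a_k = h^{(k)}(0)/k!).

f: a_k = 0, 2, -2, 8/3, -4, 32/5, -32/3, 128/7, -32, …
g: a_k = 3, 3, 15, 27, 87, 195, 543, 1323, 3495, …
L₀ := lclm(L_f,L_g); ord L₀ ≤ 2+1.
Integrate: L := L₀·Dx.
L = (-94 - 644·x - 1664·x^2 - 1920·x^3 - 1536·x^4)·Dx^2 + (-23 - 324·x - 1448·x^2 - 3072·x^3 - 3904·x^4 - 2560·x^5)·Dx^3 + (6 + 35·x + 53·x^2 - 98·x^3 - 528·x^4 - 864·x^5 - 512·x^6)·Dx^4  (order 4).
h: a_k = 0, 3, 5/2, 13/3, 89/12, 83/5, 1007/30, 1597/21, 9389/56, …
ICs: h(0) = 0, h′(0) = 3, h′′(0) = 5, h′′′(0) = 26.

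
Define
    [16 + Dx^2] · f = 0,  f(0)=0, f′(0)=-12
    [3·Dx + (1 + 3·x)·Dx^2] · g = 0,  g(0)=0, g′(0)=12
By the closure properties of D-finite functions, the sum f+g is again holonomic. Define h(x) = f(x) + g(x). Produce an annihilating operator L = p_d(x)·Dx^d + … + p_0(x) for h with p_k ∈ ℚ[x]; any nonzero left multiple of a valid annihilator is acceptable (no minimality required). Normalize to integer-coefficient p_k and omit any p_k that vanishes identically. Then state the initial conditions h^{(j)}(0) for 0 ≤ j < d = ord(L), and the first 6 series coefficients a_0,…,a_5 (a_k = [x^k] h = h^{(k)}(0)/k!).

L = (1680 + 2304·x + 3456·x^2)·Dx + (272 + 1584·x + 3456·x^2 + 3456·x^3)·Dx^2 + (105 + 144·x + 216·x^2)·Dx^3 + (17 + 99·x + 216·x^2 + 216·x^3)·Dx^4  (order 4).
h: a_k = 0, 0, -18, 68, -81, 844/5, …
ICs: h(0) = 0, h′(0) = 0, h′′(0) = -36, h′′′(0) = 408.

f: a_k = 0, -12, 0, 32, 0, -128/5, …
g: a_k = 0, 12, -18, 36, -81, 972/5, …
f+g: L₀ = lclm(L_f,L_g), ord ≤ 2+2.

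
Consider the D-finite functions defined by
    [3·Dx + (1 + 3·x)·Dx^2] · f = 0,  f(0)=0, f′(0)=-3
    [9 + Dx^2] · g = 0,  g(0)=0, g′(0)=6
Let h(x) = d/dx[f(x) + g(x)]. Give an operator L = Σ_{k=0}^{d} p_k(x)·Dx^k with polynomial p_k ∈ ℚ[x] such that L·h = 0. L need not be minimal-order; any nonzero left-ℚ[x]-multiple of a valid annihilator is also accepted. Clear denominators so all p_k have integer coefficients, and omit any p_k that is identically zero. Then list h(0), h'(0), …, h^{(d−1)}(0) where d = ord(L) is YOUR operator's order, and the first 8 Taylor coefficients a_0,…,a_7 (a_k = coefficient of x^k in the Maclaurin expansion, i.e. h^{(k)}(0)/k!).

L = (63 + 54·x + 81·x^2) + (9 + 45·x + 81·x^2 + 81·x^3)·Dx + (7 + 6·x + 9·x^2)·Dx^2 + (1 + 5·x + 9·x^2 + 9·x^3)·Dx^3  (order 3).
h: a_k = 3, 9, -54, 81, -891/4, 729, -87723/40, 6561, …
ICs: h(0) = 3, h′(0) = 9, h′′(0) = -108.

f: a_k = 0, -3, 9/2, -9, 81/4, -243/5, 243/2, -2187/7, …
g: a_k = 0, 6, 0, -9, 0, 81/20, 0, -243/280, …
h₀=f+g: left-lcm gives L₀, ord ≤ 4.
Derive L from L₀ (diff closure).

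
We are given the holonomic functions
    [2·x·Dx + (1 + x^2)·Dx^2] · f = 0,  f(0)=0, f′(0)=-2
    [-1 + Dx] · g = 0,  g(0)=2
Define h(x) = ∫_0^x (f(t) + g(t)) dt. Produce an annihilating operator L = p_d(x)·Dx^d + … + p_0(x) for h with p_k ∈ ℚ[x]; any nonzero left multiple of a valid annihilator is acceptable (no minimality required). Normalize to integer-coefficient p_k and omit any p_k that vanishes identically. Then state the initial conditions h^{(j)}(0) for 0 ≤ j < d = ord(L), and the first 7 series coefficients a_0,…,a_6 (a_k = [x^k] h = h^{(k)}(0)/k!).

L = (2 - 4·x - 2·x^2)·Dx^2 + (-3 + 3·x + x^2 - x^3)·Dx^3 + (1 + x + x^2 + x^3)·Dx^4  (order 4).
h: a_k = 0, 2, 0, 1/3, 1/4, 1/60, -23/360, …
ICs: h(0) = 0, h′(0) = 2, h′′(0) = 0, h′′′(0) = 2.

f: a_k = 0, -2, 0, 2/3, 0, -2/5, 0, …
g: a_k = 2, 2, 1, 1/3, 1/12, 1/60, 1/360, …
L₀ := lclm(L_f,L_g); ord L₀ ≤ 2+1.
h=∫h₀ ⇒ L = L₀·Dx.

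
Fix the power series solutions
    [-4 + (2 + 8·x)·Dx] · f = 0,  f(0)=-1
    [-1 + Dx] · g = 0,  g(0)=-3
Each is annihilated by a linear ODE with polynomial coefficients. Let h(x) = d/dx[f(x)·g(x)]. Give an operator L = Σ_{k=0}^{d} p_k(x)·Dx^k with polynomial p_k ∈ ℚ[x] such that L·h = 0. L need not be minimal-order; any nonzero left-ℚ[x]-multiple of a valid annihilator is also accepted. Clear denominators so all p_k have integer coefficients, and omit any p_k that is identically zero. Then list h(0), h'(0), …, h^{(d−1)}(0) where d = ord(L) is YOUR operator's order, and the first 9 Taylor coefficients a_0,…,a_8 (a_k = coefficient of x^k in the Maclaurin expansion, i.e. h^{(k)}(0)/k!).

L = (1 + 24·x + 16·x^2) + (-3 - 16·x - 16·x^2)·Dx  (order 1).
h: a_k = 9, 3, 57/2, -159/2, 2371/8, -43487/40, 323377/80, -25470911/1680, 769700611/13440, …
ICs: h(0) = 9.

f: a_k = -1, -2, 2, -4, 10, -28, 84, -264, 858, …
g: a_k = -3, -3, -3/2, -1/2, -1/8, -1/40, -1/240, -1/1680, -1/13440, …
Sym-product of L_f,L_g gives L₀ (≤ ord 1).
Differentiate: ansatz ord ≤ ord L₀ ⇒ L.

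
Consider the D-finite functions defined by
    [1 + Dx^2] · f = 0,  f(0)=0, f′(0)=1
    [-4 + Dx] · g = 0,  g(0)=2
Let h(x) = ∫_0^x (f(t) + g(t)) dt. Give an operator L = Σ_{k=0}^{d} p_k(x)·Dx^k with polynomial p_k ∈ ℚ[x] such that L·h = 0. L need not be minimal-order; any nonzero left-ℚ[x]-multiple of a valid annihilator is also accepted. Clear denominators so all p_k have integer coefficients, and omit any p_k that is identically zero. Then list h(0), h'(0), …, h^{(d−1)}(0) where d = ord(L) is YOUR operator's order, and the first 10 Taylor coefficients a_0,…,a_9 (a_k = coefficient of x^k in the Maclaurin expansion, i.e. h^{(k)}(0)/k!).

L = -4·Dx + Dx^2 - 4·Dx^3 + Dx^4  (order 4).
h: a_k = 0, 2, 9/2, 16/3, 127/24, 64/15, 683/240, 512/315, 4681/5760, 1024/2835, …
ICs: h(0) = 0, h′(0) = 2, h′′(0) = 9, h′′′(0) = 32.

f: a_k = 0, 1, 0, -1/6, 0, 1/120, 0, -1/5040, 0, 1/362880, …
g: a_k = 2, 8, 16, 64/3, 64/3, 256/15, 512/45, 2048/315, 1024/315, 4096/2835, …
Sum ⇒ L₀ = lclm(L_f,L_g) in ℚ(x)⟨Dx⟩.
h=∫₀ˣh₀: take L = L₀·Dx.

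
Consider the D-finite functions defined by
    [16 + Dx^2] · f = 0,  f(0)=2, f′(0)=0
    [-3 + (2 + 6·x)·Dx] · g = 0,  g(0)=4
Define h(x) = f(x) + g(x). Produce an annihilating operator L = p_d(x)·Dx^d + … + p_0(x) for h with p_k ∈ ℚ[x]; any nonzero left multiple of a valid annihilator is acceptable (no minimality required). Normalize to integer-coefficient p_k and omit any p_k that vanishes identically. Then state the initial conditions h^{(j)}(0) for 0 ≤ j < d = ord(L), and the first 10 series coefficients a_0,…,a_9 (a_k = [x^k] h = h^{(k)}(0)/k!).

L = (-4368 - 18432·x - 27648·x^2) + (1760 + 17568·x + 55296·x^2 + 55296·x^3)·Dx + (-273 - 1152·x - 1728·x^2)·Dx^2 + (110 + 1098·x + 3456·x^2 + 3456·x^3)·Dx^3  (order 3).
h: a_k = 6, 6, -41/2, 27/4, 833/96, 1701/64, -819977/11520, 72171/512, -878232127/2580480, 14073345/16384, …
ICs: h(0) = 6, h′(0) = 6, h′′(0) = -41.

f: a_k = 2, 0, -16, 0, 64/3, 0, -512/45, 0, 1024/315, 0, …
g: a_k = 4, 6, -9/2, 27/4, -405/32, 1701/64, -15309/256, 72171/512, -2814669/8192, 14073345/16384, …
h₀=f+g: left-lcm gives L₀, ord ≤ 3.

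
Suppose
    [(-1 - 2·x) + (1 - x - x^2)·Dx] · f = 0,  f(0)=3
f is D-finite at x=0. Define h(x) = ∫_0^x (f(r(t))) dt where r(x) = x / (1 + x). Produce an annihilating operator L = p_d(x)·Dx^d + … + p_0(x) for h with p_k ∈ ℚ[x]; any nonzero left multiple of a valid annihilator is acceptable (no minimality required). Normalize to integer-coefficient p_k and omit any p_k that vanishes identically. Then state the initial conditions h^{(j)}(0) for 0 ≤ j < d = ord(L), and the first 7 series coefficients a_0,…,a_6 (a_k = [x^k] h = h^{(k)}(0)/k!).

L = (1 + 3·x)·Dx + (-1 - 2·x + x^3)·Dx^2  (order 2).
h: a_k = 0, 3, 3/2, 1, 0, 3/5, -1/2, …
ICs: h(0) = 0, h′(0) = 3.

f: a_k = 3, 3, 6, 9, 15, 24, 39, …
f∘r: x↦r, Dx↦Dx/r' in L_f ⇒ L₀.
∫: right-multiply L₀ by Dx.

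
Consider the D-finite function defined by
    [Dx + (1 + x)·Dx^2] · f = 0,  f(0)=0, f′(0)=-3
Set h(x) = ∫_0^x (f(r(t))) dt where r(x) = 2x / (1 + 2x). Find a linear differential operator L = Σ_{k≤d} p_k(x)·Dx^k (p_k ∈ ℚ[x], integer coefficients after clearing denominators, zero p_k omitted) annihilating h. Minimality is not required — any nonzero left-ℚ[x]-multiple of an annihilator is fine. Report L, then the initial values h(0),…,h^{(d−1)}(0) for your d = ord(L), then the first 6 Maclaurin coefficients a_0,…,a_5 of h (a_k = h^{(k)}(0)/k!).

L = (6 + 16·x)·Dx^2 + (1 + 6·x + 8·x^2)·Dx^3  (order 3).
h: a_k = 0, 0, -3, 6, -14, 36, …
ICs: h(0) = 0, h′(0) = 0, h′′(0) = -6.

f: a_k = 0, -3, 3/2, -1, 3/4, -3/5, …
Change of var in L_f (x↦r) gives L₀.
Integrate: L := L₀·Dx.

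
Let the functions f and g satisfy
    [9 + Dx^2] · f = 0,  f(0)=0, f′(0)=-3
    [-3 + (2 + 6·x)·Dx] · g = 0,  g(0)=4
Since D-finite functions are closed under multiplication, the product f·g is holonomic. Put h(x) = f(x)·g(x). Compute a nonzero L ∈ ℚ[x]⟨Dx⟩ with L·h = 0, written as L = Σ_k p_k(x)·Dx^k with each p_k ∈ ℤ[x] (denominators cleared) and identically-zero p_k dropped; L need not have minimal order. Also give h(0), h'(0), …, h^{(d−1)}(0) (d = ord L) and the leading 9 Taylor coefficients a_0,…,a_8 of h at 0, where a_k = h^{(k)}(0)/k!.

L = (63 + 216·x + 324·x^2) + (-12 - 36·x)·Dx + (4 + 24·x + 36·x^2)·Dx^2  (order 2).
h: a_k = 0, -12, -18, 63/2, 27/4, 1539/160, -19683/320, 238869/1792, -5632983/17920, …
ICs: h(0) = 0, h′(0) = -12.

f: a_k = 0, -3, 0, 9/2, 0, -81/40, 0, 243/560, 0, …
g: a_k = 4, 6, -9/2, 27/4, -405/32, 1701/64, -15309/256, 72171/512, -2814669/8192, …
h₀=f·g: eliminate ⇒ L₀, order ≤ 2·1.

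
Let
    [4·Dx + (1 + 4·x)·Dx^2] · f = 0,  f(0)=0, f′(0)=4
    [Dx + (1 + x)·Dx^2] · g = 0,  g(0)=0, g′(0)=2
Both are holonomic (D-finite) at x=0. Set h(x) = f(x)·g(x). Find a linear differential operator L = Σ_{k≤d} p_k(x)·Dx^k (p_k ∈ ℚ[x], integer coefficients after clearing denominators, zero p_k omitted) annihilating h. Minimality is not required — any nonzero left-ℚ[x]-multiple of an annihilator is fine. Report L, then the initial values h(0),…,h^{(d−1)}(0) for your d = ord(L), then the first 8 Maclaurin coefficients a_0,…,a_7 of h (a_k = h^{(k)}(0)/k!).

f: a_k = 0, 4, -8, 64/3, -64, 1024/5, -2048/3, 16384/7, …
g: a_k = 0, 2, -1, 2/3, -1/2, 2/5, -1/3, 2/7, …
f·g: L₀ = L_f ⊗_s L_g, ord ≤ 2·2.
L = (136 + 320·x + 256·x^2)·Dx + (290 + 1464·x + 2400·x^2 + 1280·x^3)·Dx^2 + (92 + 740·x + 1992·x^2 + 2240·x^3 + 896·x^4)·Dx^3 + (5 + 58·x + 245·x^2 + 464·x^3 + 400·x^4 + 128·x^5)·Dx^4  (order 4).
h: a_k = 0, 0, 8, -20, 160/3, -470/3, 22204/45, -1628, …
ICs: h(0) = 0, h′(0) = 0, h′′(0) = 16, h′′′(0) = -120.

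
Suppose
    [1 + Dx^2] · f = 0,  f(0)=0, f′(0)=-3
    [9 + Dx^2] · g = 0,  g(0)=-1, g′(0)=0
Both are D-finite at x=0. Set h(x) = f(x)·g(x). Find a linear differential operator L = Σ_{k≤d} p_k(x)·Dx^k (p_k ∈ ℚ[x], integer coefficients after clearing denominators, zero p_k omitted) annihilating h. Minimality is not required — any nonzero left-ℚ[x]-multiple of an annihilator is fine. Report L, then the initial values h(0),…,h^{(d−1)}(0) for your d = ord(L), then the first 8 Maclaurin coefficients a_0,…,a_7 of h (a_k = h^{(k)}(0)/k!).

f: a_k = 0, -3, 0, 1/2, 0, -1/40, 0, 1/1680, …
g: a_k = -1, 0, 9/2, 0, -27/8, 0, 81/80, 0, …
Product ⇒ symmetric product L₀, ord ≤ 4.
L = 64 + 20·Dx^2 + Dx^4  (order 4).
h: a_k = 0, 3, 0, -14, 0, 62/5, 0, -508/105, …
ICs: h(0) = 0, h′(0) = 3, h′′(0) = 0, h′′′(0) = -84.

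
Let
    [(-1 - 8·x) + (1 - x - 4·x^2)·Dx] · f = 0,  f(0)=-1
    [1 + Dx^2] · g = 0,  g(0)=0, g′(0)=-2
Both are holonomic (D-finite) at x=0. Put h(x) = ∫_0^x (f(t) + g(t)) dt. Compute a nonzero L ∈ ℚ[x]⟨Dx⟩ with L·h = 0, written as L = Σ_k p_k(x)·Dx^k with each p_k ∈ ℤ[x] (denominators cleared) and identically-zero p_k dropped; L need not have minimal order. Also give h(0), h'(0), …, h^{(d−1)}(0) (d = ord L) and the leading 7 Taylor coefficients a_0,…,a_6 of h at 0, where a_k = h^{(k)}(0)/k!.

f: a_k = -1, -1, -5, -9, -29, -65, -181, …
g: a_k = 0, -2, 0, 1/3, 0, -1/60, 0, …
f+g: L₀ = lclm(L_f,L_g), ord ≤ 1+2.
h=∫₀ˣh₀: take L = L₀·Dx.
L = (55 + 486·x + 553·x^2 + 1488·x^3 + 80·x^4 + 128·x^5)·Dx + (-11 - 11·x - 23·x^2 + 169·x^3 + 348·x^4 + 48·x^5 + 64·x^6)·Dx^2 + (55 + 486·x + 553·x^2 + 1488·x^3 + 80·x^4 + 128·x^5)·Dx^3 + (-11 - 11·x - 23·x^2 + 169·x^3 + 348·x^4 + 48·x^5 + 64·x^6)·Dx^4  (order 4).
h: a_k = 0, -1, -3/2, -5/3, -13/6, -29/5, -3901/360, …
ICs: h(0) = 0, h′(0) = -1, h′′(0) = -3, h′′′(0) = -10.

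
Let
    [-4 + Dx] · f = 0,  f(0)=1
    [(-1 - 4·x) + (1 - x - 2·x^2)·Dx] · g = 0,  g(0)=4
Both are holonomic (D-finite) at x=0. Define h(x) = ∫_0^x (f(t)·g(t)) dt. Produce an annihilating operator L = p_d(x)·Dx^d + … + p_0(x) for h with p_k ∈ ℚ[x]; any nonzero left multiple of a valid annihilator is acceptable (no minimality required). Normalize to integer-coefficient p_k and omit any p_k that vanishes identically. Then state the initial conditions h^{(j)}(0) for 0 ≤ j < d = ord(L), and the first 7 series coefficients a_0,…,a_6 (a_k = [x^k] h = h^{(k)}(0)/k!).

f: a_k = 1, 4, 8, 32/3, 32/3, 128/15, 256/45, …
g: a_k = 4, 4, 12, 20, 44, 84, 172, …
Product ⇒ symmetric product L₀, ord ≤ 1.
∫: right-multiply L₀ by Dx.
L = (5 - 8·x^2)·Dx + (-1 + x + 2·x^2)·Dx^2  (order 2).
h: a_k = 0, 4, 10, 20, 107/3, 916/15, 1562/15, …
ICs: h(0) = 0, h′(0) = 4.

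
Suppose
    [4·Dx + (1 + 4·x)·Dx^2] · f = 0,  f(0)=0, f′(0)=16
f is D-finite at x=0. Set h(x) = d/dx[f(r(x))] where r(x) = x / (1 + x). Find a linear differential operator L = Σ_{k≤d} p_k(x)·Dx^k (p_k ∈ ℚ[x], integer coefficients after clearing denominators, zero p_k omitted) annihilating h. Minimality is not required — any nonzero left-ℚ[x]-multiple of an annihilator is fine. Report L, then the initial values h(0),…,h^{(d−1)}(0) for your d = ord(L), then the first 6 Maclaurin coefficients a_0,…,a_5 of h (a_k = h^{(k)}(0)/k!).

f: a_k = 0, 16, -32, 256/3, -256, 4096/5, …
Substitute x→r, Dx→(1/r')Dx; clear ⇒ L₀.
h₀' ⇒ L via d/dx closure of L₀.
L = (6 + 10·x) + (1 + 6·x + 5·x^2)·Dx  (order 1).
h: a_k = 16, -96, 496, -2496, 12496, -62496, …
ICs: h(0) = 16.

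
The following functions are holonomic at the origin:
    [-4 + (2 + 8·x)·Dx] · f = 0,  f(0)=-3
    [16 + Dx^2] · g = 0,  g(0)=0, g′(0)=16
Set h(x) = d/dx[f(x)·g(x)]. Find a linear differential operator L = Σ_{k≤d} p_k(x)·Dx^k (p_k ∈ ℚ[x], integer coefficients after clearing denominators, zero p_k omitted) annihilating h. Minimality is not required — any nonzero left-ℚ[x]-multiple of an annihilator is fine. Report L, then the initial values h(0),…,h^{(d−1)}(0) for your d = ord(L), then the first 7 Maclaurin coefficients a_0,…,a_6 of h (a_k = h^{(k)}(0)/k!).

L = (212 + 2304·x + 8704·x^2 + 16384·x^3 + 16384·x^4) + (-4 - 144·x - 768·x^2 - 1024·x^3)·Dx + (7 + 88·x + 432·x^2 + 1024·x^3 + 1024·x^4)·Dx^2  (order 2).
h: a_k = -48, -192, 672, 256, 608, -31104/5, 62912/3, …
ICs: h(0) = -48, h′(0) = -192.

f: a_k = -3, -6, 6, -12, 30, -84, 252, …
g: a_k = 0, 16, 0, -128/3, 0, 512/15, 0, …
Product ⇒ symmetric product L₀, ord ≤ 2.
Differentiate: ansatz ord ≤ ord L₀ ⇒ L.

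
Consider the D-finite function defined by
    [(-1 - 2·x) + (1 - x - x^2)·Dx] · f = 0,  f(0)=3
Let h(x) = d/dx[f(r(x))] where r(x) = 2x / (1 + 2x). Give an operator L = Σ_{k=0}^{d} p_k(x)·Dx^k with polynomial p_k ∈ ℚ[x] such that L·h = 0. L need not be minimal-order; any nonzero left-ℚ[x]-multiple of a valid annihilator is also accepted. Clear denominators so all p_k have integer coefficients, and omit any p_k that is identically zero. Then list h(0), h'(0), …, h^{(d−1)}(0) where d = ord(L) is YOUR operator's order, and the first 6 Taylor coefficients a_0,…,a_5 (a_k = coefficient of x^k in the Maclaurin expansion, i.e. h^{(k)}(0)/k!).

f: a_k = 3, 3, 6, 9, 15, 24, …
L₀ from L_f via x↦r, Dx↦r'^{-1}Dx.
Derive L from L₀ (diff closure).
L = (4 + 24·x + 96·x^2 + 96·x^3) + (-1 - 10·x - 24·x^2 + 8·x^3 + 48·x^4)·Dx  (order 1).
h: a_k = 6, 24, 0, 192, -480, 2304, …
ICs: h(0) = 6.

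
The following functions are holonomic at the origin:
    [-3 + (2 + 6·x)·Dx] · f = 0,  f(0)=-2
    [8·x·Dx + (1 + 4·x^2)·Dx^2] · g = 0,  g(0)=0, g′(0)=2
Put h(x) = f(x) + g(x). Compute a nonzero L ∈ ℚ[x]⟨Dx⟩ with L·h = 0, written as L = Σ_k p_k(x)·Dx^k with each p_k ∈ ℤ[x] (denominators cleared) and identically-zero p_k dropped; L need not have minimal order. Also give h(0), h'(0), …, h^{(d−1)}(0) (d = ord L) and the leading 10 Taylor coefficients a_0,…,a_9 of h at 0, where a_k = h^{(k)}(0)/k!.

L = (-48 - 360·x + 576·x^2 + 864·x^3)·Dx + (-59 - 192·x - 120·x^2 + 2304·x^3 + 3024·x^4)·Dx^2 + (-6 + 14·x + 144·x^2 + 272·x^3 + 672·x^4 + 864·x^5)·Dx^3  (order 3).
h: a_k = -2, -1, 9/4, -145/24, 405/64, -4409/640, 15309/512, -636269/7168, 2814669/16384, -109882889/294912, …
ICs: h(0) = -2, h′(0) = -1, h′′(0) = 9/2.

f: a_k = -2, -3, 9/4, -27/8, 405/64, -1701/128, 15309/512, -72171/1024, 2814669/16384, -14073345/32768, …
g: a_k = 0, 2, 0, -8/3, 0, 32/5, 0, -128/7, 0, 512/9, …
Weyl lclm of L_f,L_g ⇒ L₀ (ord ≤ 3).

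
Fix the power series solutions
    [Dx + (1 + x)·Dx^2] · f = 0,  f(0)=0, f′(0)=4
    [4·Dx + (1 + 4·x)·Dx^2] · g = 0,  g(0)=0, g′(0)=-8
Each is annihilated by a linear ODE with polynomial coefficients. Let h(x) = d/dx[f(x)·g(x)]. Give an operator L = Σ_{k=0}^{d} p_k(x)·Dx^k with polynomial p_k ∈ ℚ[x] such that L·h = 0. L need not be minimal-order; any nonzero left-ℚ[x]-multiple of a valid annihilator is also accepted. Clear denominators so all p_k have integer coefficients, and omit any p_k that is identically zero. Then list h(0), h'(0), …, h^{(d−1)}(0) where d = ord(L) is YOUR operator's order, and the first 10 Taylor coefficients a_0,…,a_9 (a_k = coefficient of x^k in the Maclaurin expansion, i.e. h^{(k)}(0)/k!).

L = (136 + 320·x + 256·x^2) + (290 + 1464·x + 2400·x^2 + 1280·x^3)·Dx + (92 + 740·x + 1992·x^2 + 2240·x^3 + 896·x^4)·Dx^2 + (5 + 58·x + 245·x^2 + 464·x^3 + 400·x^4 + 128·x^5)·Dx^3  (order 3).
h: a_k = 0, -64, 240, -2560/3, 9400/3, -177632/15, 45584, -6210048/35, 4868156/7, -862598192/315, …
ICs: h(0) = 0, h′(0) = -64, h′′(0) = 480.

f: a_k = 0, 4, -2, 4/3, -1, 4/5, -2/3, 4/7, -1/2, 4/9, …
g: a_k = 0, -8, 16, -128/3, 128, -2048/5, 4096/3, -32768/7, 16384, -524288/9, …
Sym-product of L_f,L_g gives L₀ (≤ ord 4).
h₀' ⇒ L via d/dx closure of L₀.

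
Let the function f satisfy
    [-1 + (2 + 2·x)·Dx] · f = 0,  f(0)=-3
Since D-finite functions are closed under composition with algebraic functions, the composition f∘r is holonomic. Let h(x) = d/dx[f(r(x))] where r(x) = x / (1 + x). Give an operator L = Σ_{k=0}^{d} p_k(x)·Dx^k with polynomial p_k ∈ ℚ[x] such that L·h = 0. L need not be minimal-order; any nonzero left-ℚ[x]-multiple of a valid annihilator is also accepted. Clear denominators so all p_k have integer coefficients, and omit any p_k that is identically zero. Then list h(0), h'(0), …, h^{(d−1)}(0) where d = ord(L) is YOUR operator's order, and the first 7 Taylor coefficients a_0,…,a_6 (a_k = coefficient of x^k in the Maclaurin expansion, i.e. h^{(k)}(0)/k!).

f: a_k = -3, -3/2, 3/8, -3/16, 15/128, -21/256, 63/1024, …
Substitute x→r, Dx→(1/r')Dx; clear ⇒ L₀.
Differentiate: ansatz ord ≤ ord L₀ ⇒ L.
L = (-5 - 8·x) + (-2 - 6·x - 4·x^2)·Dx  (order 1).
h: a_k = -3/2, 15/4, -117/16, 423/32, -5985/256, 21177/512, -151305/2048, …
ICs: h(0) = -3/2.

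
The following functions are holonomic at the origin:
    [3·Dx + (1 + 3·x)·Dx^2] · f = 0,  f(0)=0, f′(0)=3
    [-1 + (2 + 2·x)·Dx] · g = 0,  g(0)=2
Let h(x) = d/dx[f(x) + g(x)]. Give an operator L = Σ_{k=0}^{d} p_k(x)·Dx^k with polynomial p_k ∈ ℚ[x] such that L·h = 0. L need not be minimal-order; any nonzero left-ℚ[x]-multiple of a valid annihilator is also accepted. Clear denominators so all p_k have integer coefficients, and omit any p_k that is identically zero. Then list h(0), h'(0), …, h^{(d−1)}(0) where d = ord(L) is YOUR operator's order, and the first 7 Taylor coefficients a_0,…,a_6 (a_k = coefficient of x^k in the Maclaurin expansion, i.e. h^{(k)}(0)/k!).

f: a_k = 0, 3, -9/2, 9, -81/4, 243/5, -243/2, …
g: a_k = 2, 1, -1/4, 1/8, -5/64, 7/128, -21/512, …
Weyl lclm of L_f,L_g ⇒ L₀ (ord ≤ 3).
Derive L from L₀ (diff closure).
L = (27 + 9·x) + (69 + 126·x + 45·x^2)·Dx + (10 + 46·x + 54·x^2 + 18·x^3)·Dx^2  (order 2).
h: a_k = 4, -19/2, 219/8, -1301/16, 31139/128, -186687/256, 2239719/1024, …
ICs: h(0) = 4, h′(0) = -19/2.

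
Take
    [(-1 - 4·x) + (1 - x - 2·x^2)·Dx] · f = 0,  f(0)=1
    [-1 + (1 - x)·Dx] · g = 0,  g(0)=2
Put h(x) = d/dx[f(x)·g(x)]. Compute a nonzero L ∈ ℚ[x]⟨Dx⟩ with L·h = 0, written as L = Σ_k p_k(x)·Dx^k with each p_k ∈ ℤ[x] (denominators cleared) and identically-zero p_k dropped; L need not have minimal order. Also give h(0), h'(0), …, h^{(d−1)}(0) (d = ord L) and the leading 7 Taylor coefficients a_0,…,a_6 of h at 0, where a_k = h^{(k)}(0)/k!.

L = (5 - 9·x^2 - 16·x^3 + 24·x^4) + (-1 + x + 6·x^2 - 7·x^3 - 5·x^4 + 6·x^5)·Dx  (order 1).
h: a_k = 4, 20, 60, 168, 420, 1020, 2380, …
ICs: h(0) = 4.

f: a_k = 1, 1, 3, 5, 11, 21, 43, …
g: a_k = 2, 2, 2, 2, 2, 2, 2, …
Product ⇒ symmetric product L₀, ord ≤ 1.
Differentiate: ansatz ord ≤ ord L₀ ⇒ L.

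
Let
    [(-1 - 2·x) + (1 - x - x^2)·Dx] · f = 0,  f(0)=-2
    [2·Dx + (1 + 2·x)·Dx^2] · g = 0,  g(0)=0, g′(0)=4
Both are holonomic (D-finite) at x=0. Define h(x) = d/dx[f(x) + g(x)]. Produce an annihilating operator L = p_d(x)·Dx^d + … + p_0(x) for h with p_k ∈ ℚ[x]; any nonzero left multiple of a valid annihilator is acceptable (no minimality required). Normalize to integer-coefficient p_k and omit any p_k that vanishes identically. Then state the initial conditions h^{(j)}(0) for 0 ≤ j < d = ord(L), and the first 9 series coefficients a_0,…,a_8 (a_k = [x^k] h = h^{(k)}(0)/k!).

L = (34 + 92·x + 116·x^2 + 48·x^3 + 24·x^4) + (5 + 60·x + 170·x^2 + 180·x^3 + 100·x^4 + 40·x^5)·Dx + (-3 - 11·x - 5·x^2 + 20·x^3 + 30·x^4 + 24·x^5 + 8·x^6)·Dx^2  (order 2).
h: a_k = 2, -16, -2, -72, -16, -284, -38, -1056, 34, …
ICs: h(0) = 2, h′(0) = -16.

f: a_k = -2, -2, -4, -6, -10, -16, -26, -42, -68, …
g: a_k = 0, 4, -4, 16/3, -8, 64/5, -64/3, 256/7, -64, …
Sum ⇒ L₀ = lclm(L_f,L_g) in ℚ(x)⟨Dx⟩.
h=h₀': d/dx-closure on L₀ ⇒ L.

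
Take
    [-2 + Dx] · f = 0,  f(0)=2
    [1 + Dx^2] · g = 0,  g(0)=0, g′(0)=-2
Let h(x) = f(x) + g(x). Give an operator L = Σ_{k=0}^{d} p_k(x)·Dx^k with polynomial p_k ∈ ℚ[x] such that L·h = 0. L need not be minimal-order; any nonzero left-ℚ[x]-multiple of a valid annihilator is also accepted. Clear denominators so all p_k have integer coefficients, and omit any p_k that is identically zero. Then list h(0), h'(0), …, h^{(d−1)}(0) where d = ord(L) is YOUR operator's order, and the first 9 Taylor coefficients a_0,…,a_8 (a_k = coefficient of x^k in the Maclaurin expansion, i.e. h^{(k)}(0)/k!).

L = -2 + Dx - 2·Dx^2 + Dx^3  (order 3).
h: a_k = 2, 2, 4, 3, 4/3, 31/60, 8/45, 43/840, 4/315, …
ICs: h(0) = 2, h′(0) = 2, h′′(0) = 8.

f: a_k = 2, 4, 4, 8/3, 4/3, 8/15, 8/45, 16/315, 4/315, …
g: a_k = 0, -2, 0, 1/3, 0, -1/60, 0, 1/2520, 0, …
L₀ := lclm(L_f,L_g); ord L₀ ≤ 1+2.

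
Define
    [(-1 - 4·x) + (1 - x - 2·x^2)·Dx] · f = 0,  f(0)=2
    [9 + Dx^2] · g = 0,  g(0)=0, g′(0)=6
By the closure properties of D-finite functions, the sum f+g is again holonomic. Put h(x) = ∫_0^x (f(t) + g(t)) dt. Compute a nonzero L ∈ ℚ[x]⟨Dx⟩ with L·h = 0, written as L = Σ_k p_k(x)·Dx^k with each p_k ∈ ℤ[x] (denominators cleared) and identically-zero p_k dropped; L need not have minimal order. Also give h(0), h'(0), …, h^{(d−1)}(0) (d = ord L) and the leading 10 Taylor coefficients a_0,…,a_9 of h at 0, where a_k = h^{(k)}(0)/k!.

L = (117 + 486·x + 135·x^2 + 360·x^3 + 540·x^4 + 432·x^5)·Dx + (-45 + 63·x + 81·x^2 - 153·x^3 - 18·x^4 + 324·x^5 + 216·x^6)·Dx^2 + (13 + 54·x + 15·x^2 + 40·x^3 + 60·x^4 + 48·x^5)·Dx^3 + (-5 + 7·x + 9·x^2 - 17·x^3 - 2·x^4 + 36·x^5 + 24·x^6)·Dx^4  (order 4).
h: a_k = 0, 2, 4, 2, 1/4, 22/5, 307/40, 86/7, 47357/2240, 38, …
ICs: h(0) = 0, h′(0) = 2, h′′(0) = 8, h′′′(0) = 12.

f: a_k = 2, 2, 6, 10, 22, 42, 86, 170, 342, 682, …
g: a_k = 0, 6, 0, -9, 0, 81/20, 0, -243/280, 0, 243/2240, …
f+g: L₀ = lclm(L_f,L_g), ord ≤ 1+2.
Integrate: L := L₀·Dx.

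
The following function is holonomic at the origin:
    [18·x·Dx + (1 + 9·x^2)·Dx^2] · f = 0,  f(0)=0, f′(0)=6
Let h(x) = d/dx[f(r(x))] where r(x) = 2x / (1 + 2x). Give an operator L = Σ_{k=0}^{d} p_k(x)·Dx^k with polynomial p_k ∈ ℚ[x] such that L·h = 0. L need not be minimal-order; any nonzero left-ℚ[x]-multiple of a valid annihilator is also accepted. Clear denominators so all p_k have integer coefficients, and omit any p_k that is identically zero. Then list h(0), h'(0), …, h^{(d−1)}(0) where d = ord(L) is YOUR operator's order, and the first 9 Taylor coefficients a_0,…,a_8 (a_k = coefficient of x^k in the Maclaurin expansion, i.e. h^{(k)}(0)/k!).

L = (4 + 80·x) + (1 + 4·x + 40·x^2)·Dx  (order 1).
h: a_k = 12, -48, -288, 3072, -768, -119808, 509952, 2752512, -31408128, …
ICs: h(0) = 12.

f: a_k = 0, 6, 0, -18, 0, 486/5, 0, -4374/7, 0, …
f∘r: x↦r, Dx↦Dx/r' in L_f ⇒ L₀.
Differentiate: ansatz ord ≤ ord L₀ ⇒ L.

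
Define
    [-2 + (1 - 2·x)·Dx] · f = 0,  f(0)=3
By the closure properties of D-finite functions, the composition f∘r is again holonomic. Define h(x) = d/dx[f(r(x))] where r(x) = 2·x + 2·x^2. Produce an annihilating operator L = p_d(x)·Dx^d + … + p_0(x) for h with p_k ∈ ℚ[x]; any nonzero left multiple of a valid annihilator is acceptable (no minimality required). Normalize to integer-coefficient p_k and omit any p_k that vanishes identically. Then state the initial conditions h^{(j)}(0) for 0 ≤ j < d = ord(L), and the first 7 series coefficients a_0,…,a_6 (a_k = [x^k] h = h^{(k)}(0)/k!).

L = (10 + 24·x + 24·x^2) + (-1 + 2·x + 12·x^2 + 8·x^3)·Dx  (order 1).
h: a_k = 12, 120, 864, 5568, 33600, 194688, 1096704, …
ICs: h(0) = 12.

f: a_k = 3, 6, 12, 24, 48, 96, 192, …
f∘r: x↦r, Dx↦Dx/r' in L_f ⇒ L₀.
Differentiate: ansatz ord ≤ ord L₀ ⇒ L.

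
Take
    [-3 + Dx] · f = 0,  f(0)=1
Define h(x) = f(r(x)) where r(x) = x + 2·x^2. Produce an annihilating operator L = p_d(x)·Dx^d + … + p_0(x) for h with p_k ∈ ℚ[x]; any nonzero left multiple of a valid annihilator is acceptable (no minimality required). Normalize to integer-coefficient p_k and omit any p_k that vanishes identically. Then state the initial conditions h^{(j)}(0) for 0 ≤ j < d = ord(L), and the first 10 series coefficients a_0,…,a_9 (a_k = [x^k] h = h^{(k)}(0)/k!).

L = (-3 - 12·x) + Dx  (order 1).
h: a_k = 1, 3, 21/2, 45/2, 387/8, 3321/40, 11061/80, 112887/560, 253557/896, 232389/640, …
ICs: h(0) = 1.

f: a_k = 1, 3, 9/2, 9/2, 27/8, 81/40, 81/80, 243/560, 729/4480, 243/4480, …
Change of var in L_f (x↦r) gives L₀.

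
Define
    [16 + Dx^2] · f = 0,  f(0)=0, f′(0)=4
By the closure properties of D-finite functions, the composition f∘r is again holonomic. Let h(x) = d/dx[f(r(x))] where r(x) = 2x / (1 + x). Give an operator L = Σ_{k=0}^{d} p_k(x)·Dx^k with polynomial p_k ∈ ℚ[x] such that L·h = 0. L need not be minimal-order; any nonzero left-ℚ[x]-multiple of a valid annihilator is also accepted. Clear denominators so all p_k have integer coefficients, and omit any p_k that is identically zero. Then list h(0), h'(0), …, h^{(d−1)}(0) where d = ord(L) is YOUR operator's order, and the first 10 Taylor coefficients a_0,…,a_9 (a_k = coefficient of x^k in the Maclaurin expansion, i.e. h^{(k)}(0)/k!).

L = (70 + 12·x + 6·x^2) + (6 + 18·x + 18·x^2 + 6·x^3)·Dx + (1 + 4·x + 6·x^2 + 4·x^3 + x^4)·Dx^2  (order 2).
h: a_k = 8, -16, -232, 992, -3464/3, -3120, 758488/45, -1749824/45, 15457432/315, 177232/63, …
ICs: h(0) = 8, h′(0) = -16.

f: a_k = 0, 4, 0, -32/3, 0, 128/15, 0, -1024/315, 0, 2048/2835, …
L₀ from L_f via x↦r, Dx↦r'^{-1}Dx.
h₀' ⇒ L via d/dx closure of L₀.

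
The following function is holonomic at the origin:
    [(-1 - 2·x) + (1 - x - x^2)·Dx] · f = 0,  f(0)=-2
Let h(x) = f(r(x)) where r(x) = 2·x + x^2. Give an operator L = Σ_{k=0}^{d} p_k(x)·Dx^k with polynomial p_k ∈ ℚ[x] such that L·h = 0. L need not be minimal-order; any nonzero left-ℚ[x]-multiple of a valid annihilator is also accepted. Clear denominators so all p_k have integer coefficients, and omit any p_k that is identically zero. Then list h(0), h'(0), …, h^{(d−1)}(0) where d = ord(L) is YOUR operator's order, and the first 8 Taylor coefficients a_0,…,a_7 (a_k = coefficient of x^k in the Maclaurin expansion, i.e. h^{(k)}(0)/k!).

L = (2 + 10·x + 12·x^2 + 4·x^3) + (-1 + 2·x + 5·x^2 + 4·x^3 + x^4)·Dx  (order 1).
h: a_k = -2, -4, -18, -64, -236, -868, -3190, -11728, …
ICs: h(0) = -2.

f: a_k = -2, -2, -4, -6, -10, -16, -26, -42, …
Substitute x→r, Dx→(1/r')Dx; clear ⇒ L₀.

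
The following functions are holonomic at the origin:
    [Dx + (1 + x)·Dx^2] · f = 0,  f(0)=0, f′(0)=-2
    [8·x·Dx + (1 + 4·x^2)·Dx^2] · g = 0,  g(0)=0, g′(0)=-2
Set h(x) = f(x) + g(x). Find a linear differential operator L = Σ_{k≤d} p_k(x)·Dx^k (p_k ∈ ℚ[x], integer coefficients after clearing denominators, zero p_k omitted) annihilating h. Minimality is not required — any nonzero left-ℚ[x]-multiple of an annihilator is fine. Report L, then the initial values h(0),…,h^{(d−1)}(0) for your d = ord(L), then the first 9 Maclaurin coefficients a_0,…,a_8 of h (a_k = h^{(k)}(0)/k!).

f: a_k = 0, -2, 1, -2/3, 1/2, -2/5, 1/3, -2/7, 1/4, …
g: a_k = 0, -2, 0, 8/3, 0, -32/5, 0, 128/7, 0, …
Weyl lclm of L_f,L_g ⇒ L₀ (ord ≤ 4).
L = (-8 - 24·x + 96·x^2 + 32·x^3)·Dx + (-10 - 16·x + 72·x^2 + 192·x^3 + 64·x^4)·Dx^2 + (-1 + 7·x + 8·x^2 + 32·x^3 + 48·x^4 + 16·x^5)·Dx^3  (order 3).
h: a_k = 0, -4, 1, 2, 1/2, -34/5, 1/3, 18, 1/4, …
ICs: h(0) = 0, h′(0) = -4, h′′(0) = 2.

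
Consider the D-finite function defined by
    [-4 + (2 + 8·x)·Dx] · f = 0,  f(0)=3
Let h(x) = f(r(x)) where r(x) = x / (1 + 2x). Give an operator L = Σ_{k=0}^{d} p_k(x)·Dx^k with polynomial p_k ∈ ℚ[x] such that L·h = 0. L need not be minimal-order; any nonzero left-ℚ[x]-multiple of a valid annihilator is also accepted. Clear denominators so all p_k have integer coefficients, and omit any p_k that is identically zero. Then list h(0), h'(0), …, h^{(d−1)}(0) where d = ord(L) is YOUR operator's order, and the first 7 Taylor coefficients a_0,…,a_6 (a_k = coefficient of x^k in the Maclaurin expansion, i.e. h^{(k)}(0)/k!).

L = -2 + (1 + 8·x + 12·x^2)·Dx  (order 1).
h: a_k = 3, 6, -18, 60, -222, 900, -3924, …
ICs: h(0) = 3.

f: a_k = 3, 6, -6, 12, -30, 84, -252, …
Change of var in L_f (x↦r) gives L₀.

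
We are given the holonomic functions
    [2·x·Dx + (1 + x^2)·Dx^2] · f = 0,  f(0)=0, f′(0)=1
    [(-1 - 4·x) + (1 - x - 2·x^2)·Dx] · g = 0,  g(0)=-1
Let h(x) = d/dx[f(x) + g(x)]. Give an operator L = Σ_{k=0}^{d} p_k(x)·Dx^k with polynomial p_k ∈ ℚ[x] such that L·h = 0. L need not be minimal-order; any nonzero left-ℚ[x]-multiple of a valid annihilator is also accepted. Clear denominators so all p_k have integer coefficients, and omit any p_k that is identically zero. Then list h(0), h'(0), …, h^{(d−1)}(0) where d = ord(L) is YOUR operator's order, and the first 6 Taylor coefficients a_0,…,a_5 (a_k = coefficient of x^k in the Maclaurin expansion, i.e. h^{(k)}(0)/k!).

f: a_k = 0, 1, 0, -1/3, 0, 1/5, …
g: a_k = -1, -1, -3, -5, -11, -21, …
h₀=f+g: left-lcm gives L₀, ord ≤ 3.
h=h₀': d/dx-closure on L₀ ⇒ L.
L = (6 - 24·x - 162·x^2 - 240·x^3 - 384·x^4 - 48·x^6) + (-16 - 74·x - 88·x^2 - 226·x^3 - 212·x^4 - 304·x^5 - 12·x^6 - 48·x^7)·Dx + (3 + 4·x + 8·x^2 - 28·x^3 - 27·x^4 - 36·x^5 - 40·x^6 - 4·x^7 - 8·x^8)·Dx^2  (order 2).
h: a_k = 0, -6, -16, -44, -104, -258, …
ICs: h(0) = 0, h′(0) = -6.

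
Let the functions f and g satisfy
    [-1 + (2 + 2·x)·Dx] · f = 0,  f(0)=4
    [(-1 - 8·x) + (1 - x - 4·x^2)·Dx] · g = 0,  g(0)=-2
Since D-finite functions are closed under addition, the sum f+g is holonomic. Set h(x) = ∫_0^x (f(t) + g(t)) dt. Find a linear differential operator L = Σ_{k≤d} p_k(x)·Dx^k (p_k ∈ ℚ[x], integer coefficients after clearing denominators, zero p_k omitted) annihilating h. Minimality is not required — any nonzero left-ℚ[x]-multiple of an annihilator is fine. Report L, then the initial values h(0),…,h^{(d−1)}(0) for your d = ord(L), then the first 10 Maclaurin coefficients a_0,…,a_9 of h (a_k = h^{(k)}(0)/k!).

L = (21 + 75·x + 228·x^2 + 160·x^3)·Dx + (-41 - 174·x - 609·x^2 - 872·x^3 - 400·x^4)·Dx^2 + (2 + 38·x + 30·x^2 - 198·x^3 - 352·x^4 - 160·x^5)·Dx^3  (order 3).
h: a_k = 0, 2, 0, -7/2, -71/16, -1861/160, -2771/128, -92693/1792, -451551/4096, -19087789/73728, …
ICs: h(0) = 0, h′(0) = 2, h′′(0) = 0.

f: a_k = 4, 2, -1/2, 1/4, -5/32, 7/64, -21/256, 33/512, -429/8192, 715/16384, …
g: a_k = -2, -2, -10, -18, -58, -130, -362, -882, -2330, -5858, …
f+g: L₀ = lclm(L_f,L_g), ord ≤ 1+1.
h=∫₀ˣh₀: take L = L₀·Dx.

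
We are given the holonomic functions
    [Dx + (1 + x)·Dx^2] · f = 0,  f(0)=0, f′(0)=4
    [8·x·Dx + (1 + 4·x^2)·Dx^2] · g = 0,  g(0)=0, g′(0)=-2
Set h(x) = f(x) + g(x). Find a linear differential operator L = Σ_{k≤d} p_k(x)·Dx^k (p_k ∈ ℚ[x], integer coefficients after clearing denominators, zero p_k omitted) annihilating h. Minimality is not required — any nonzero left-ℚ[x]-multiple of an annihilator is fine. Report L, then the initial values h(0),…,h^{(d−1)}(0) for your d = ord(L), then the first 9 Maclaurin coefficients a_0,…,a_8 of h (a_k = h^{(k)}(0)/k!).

L = (-8 - 24·x + 96·x^2 + 32·x^3)·Dx + (-10 - 16·x + 72·x^2 + 192·x^3 + 64·x^4)·Dx^2 + (-1 + 7·x + 8·x^2 + 32·x^3 + 48·x^4 + 16·x^5)·Dx^3  (order 3).
h: a_k = 0, 2, -2, 4, -1, -28/5, -2/3, 132/7, -1/2, …
ICs: h(0) = 0, h′(0) = 2, h′′(0) = -4.

f: a_k = 0, 4, -2, 4/3, -1, 4/5, -2/3, 4/7, -1/2, …
g: a_k = 0, -2, 0, 8/3, 0, -32/5, 0, 128/7, 0, …
L₀ := lclm(L_f,L_g); ord L₀ ≤ 2+2.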